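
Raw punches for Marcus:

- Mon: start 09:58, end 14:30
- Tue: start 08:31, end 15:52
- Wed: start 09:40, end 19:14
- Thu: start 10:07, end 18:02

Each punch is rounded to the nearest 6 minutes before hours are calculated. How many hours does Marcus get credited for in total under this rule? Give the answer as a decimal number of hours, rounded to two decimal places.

29.30 hours

Mon: in 09:58→10:00, out 14:30→14:30; 4 h 30 min
Tue: in 08:31→08:30, out 15:52→15:54; 7 h 24 min
Wed: in 09:40→09:42, out 19:14→19:12; 9 h 30 min
Thu: in 10:07→10:06, out 18:02→18:00; 7 h 54 min
Total credited: 29 h 18 min.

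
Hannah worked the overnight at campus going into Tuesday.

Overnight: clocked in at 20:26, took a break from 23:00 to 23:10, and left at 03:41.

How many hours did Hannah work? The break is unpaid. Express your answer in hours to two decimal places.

Overnight: 20:26 → midnight = 3 h 34 min; midnight → 03:41 = 3 h 41 min; span 7 h 15 min; less 10 min break → 7 h 5 min

7.08 hours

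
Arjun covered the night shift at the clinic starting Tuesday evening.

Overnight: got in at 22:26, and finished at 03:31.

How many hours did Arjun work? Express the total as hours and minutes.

Overnight: 22:26 → midnight = 1 h 34 min; midnight → 03:31 = 3 h 31 min; span 5 h 5 min

5 h 5 min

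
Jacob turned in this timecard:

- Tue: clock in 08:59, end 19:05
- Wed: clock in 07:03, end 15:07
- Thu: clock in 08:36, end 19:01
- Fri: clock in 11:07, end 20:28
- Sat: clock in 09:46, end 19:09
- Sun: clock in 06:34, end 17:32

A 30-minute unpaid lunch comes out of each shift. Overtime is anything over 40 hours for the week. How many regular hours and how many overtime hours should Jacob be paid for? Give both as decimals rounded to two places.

Tue: 08:59–19:05 = 10 h 6 min; less 30 min break → 9 h 36 min
Wed: 07:03–15:07 = 8 h 4 min; less 30 min break → 7 h 34 min
Thu: 08:36–19:01 = 10 h 25 min; less 30 min break → 9 h 55 min
Fri: 11:07–20:28 = 9 h 21 min; less 30 min break → 8 h 51 min
Sat: 09:46–19:09 = 9 h 23 min; less 30 min break → 8 h 53 min
Sun: 06:34–17:32 = 10 h 58 min; less 30 min break → 10 h 28 min
Total worked: 55 h 17 min = 55.28 h.
Threshold 40 h → overtime 15 h 17 min, regular 40 h 0 min.

Regular 40.00 hours, overtime 15.28 hours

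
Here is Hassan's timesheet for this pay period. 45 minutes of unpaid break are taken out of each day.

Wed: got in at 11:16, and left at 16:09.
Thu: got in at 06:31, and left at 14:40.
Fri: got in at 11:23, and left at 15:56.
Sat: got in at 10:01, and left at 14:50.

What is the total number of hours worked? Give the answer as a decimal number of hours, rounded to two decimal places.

19.40 hours

Wed: 11:16–16:09 = 4 h 53 min; less 45 min break → 4 h 8 min
Thu: 06:31–14:40 = 8 h 9 min; less 45 min break → 7 h 24 min
Fri: 11:23–15:56 = 4 h 33 min; less 45 min break → 3 h 48 min
Sat: 10:01–14:50 = 4 h 49 min; less 45 min break → 4 h 4 min
Total: 4 h 8 min + 7 h 24 min + 3 h 48 min + 4 h 4 min = 19 h 24 min.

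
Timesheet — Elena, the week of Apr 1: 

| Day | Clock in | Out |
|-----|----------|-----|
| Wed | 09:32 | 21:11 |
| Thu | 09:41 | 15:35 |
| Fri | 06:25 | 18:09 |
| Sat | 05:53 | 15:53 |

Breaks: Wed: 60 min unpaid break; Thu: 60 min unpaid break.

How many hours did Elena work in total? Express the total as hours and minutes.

37 h 17 min

Wed: 09:32–21:11 = 11 h 39 min; less 60 min break → 10 h 39 min
Thu: 09:41–15:35 = 5 h 54 min; less 60 min break → 4 h 54 min
Fri: 06:25–18:09 = 11 h 44 min
Sat: 05:53–15:53 = 10 h 0 min
Total: 10 h 39 min + 4 h 54 min + 11 h 44 min + 10 h 0 min = 37 h 17 min.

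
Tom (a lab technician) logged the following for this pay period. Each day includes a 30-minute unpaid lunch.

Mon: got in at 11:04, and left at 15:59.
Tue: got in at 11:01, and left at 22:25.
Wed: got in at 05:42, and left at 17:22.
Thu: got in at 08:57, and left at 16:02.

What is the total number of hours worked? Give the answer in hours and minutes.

33 h 4 min

Mon: 11:04–15:59 = 4 h 55 min; less 30 min break → 4 h 25 min
Tue: 11:01–22:25 = 11 h 24 min; less 30 min break → 10 h 54 min
Wed: 05:42–17:22 = 11 h 40 min; less 30 min break → 11 h 10 min
Thu: 08:57–16:02 = 7 h 5 min; less 30 min break → 6 h 35 min
Total: 4 h 25 min + 10 h 54 min + 11 h 10 min + 6 h 35 min = 33 h 4 min.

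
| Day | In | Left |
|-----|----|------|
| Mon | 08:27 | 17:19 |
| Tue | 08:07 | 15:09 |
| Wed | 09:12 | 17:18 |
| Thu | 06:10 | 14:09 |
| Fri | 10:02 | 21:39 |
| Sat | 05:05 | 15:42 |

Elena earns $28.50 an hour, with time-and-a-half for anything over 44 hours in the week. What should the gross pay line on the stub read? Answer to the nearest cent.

Mon: 08:27–17:19 = 8 h 52 min
Tue: 08:07–15:09 = 7 h 2 min
Wed: 09:12–17:18 = 8 h 6 min
Thu: 06:10–14:09 = 7 h 59 min
Fri: 10:02–21:39 = 11 h 37 min
Sat: 05:05–15:42 = 10 h 37 min
Total worked: 54 h 13 min = 3253 min.
Regular 44 h 0 min = 2640 min at $28.50/h; overtime 10 h 13 min = 613 min at $42.75/h.
Pay = (2640 × $28.50 + 613 × $42.75) ÷ 60 = $1690.76.

$1690.76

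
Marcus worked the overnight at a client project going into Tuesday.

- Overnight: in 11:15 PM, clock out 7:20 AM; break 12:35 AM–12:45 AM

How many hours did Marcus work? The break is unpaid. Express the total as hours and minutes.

7 h 55 min

Overnight: 11:15 PM → midnight = 0 h 45 min; midnight → 7:20 AM = 7 h 20 min; span 8 h 5 min; less 10 min break → 7 h 55 min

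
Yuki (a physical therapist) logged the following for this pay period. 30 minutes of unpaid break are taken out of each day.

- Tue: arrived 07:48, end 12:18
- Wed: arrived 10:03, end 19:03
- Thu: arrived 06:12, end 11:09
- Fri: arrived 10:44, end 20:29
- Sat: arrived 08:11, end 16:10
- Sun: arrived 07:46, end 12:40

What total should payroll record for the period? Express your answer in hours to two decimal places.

38.08 hours

Tue: 07:48–12:18 = 4 h 30 min; less 30 min break → 4 h 0 min
Wed: 10:03–19:03 = 9 h 0 min; less 30 min break → 8 h 30 min
Thu: 06:12–11:09 = 4 h 57 min; less 30 min break → 4 h 27 min
Fri: 10:44–20:29 = 9 h 45 min; less 30 min break → 9 h 15 min
Sat: 08:11–16:10 = 7 h 59 min; less 30 min break → 7 h 29 min
Sun: 07:46–12:40 = 4 h 54 min; less 30 min break → 4 h 24 min
Total: 4 h 0 min + 8 h 30 min + 4 h 27 min + 9 h 15 min + 7 h 29 min + 4 h 24 min = 38 h 5 min.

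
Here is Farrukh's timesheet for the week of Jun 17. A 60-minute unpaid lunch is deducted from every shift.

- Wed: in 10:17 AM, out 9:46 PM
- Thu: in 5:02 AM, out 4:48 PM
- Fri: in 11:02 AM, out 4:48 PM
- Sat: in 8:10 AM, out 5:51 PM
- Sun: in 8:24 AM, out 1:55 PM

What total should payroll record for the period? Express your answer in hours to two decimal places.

Wed: 10:17 AM–9:46 PM = 11 h 29 min; less 60 min break → 10 h 29 min
Thu: 5:02 AM–4:48 PM = 11 h 46 min; less 60 min break → 10 h 46 min
Fri: 11:02 AM–4:48 PM = 5 h 46 min; less 60 min break → 4 h 46 min
Sat: 8:10 AM–5:51 PM = 9 h 41 min; less 60 min break → 8 h 41 min
Sun: 8:24 AM–1:55 PM = 5 h 31 min; less 60 min break → 4 h 31 min
Total: 10 h 29 min + 10 h 46 min + 4 h 46 min + 8 h 41 min + 4 h 31 min = 39 h 13 min.

39.22 hours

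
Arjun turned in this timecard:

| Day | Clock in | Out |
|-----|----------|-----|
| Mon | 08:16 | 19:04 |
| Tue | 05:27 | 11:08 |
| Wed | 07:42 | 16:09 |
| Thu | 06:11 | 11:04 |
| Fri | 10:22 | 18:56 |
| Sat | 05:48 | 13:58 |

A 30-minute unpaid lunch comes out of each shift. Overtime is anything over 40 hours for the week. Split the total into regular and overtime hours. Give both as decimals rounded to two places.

Mon: 08:16–19:04 = 10 h 48 min; less 30 min break → 10 h 18 min
Tue: 05:27–11:08 = 5 h 41 min; less 30 min break → 5 h 11 min
Wed: 07:42–16:09 = 8 h 27 min; less 30 min break → 7 h 57 min
Thu: 06:11–11:04 = 4 h 53 min; less 30 min break → 4 h 23 min
Fri: 10:22–18:56 = 8 h 34 min; less 30 min break → 8 h 4 min
Sat: 05:48–13:58 = 8 h 10 min; less 30 min break → 7 h 40 min
Total worked: 43 h 33 min = 43.55 h.
Threshold 40 h → overtime 3 h 33 min, regular 40 h 0 min.

Regular 40.00 hours, overtime 3.55 hours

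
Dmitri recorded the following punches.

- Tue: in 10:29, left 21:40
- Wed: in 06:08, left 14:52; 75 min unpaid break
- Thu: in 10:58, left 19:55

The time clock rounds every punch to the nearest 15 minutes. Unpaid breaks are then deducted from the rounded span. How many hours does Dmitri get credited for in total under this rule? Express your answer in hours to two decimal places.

Tue: in 10:29→10:30, out 21:40→21:45; 11 h 15 min
Wed: in 06:08→06:15, out 14:52→14:45; 8 h 30 min − 75 min = 7 h 15 min
Thu: in 10:58→11:00, out 19:55→20:00; 9 h 0 min
Total credited: 27 h 30 min.

27.50 hours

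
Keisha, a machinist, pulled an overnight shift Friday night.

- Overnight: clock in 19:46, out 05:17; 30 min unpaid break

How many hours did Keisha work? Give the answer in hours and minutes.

9 h 1 min

Overnight: 19:46 → midnight = 4 h 14 min; midnight → 05:17 = 5 h 17 min; span 9 h 31 min; less 30 min break → 9 h 1 min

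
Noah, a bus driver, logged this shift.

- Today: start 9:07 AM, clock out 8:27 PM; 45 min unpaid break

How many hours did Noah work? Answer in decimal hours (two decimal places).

Today: 9:07 AM–8:27 PM = 11 h 20 min; less 45 min break → 10 h 35 min

10.58 hours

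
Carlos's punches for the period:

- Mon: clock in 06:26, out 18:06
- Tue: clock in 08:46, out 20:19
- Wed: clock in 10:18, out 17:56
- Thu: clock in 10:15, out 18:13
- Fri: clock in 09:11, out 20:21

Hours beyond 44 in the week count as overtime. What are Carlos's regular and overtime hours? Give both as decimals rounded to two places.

Mon: 06:26–18:06 = 11 h 40 min
Tue: 08:46–20:19 = 11 h 33 min
Wed: 10:18–17:56 = 7 h 38 min
Thu: 10:15–18:13 = 7 h 58 min
Fri: 09:11–20:21 = 11 h 10 min
Total worked: 49 h 59 min = 49.98 h.
Threshold 44 h → overtime 5 h 59 min, regular 44 h 0 min.

Regular 44.00 hours, overtime 5.98 hours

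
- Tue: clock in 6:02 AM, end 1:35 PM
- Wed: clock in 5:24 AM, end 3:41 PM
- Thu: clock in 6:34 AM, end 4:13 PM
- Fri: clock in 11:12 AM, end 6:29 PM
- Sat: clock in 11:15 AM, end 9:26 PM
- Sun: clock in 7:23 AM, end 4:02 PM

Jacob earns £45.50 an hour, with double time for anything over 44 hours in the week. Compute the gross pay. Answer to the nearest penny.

£2875.60

Tue: 6:02 AM–1:35 PM = 7 h 33 min
Wed: 5:24 AM–3:41 PM = 10 h 17 min
Thu: 6:34 AM–4:13 PM = 9 h 39 min
Fri: 11:12 AM–6:29 PM = 7 h 17 min
Sat: 11:15 AM–9:26 PM = 10 h 11 min
Sun: 7:23 AM–4:02 PM = 8 h 39 min
Total worked: 53 h 36 min = 3216 min.
Regular 44 h 0 min = 2640 min at £45.50/h; overtime 9 h 36 min = 576 min at £91.00/h.
Pay = (2640 × £45.50 + 576 × £91.00) ÷ 60 = £2875.60.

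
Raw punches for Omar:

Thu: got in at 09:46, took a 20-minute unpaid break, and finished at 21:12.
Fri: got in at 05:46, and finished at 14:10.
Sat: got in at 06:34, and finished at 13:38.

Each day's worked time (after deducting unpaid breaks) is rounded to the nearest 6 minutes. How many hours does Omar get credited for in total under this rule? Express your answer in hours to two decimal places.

Thu: 09:46–21:12 = 11 h 26 min − 20 min = 11 h 6 min → rounds to 11 h 6 min
Fri: 05:46–14:10 = 8 h 24 min → rounds to 8 h 24 min
Sat: 06:34–13:38 = 7 h 4 min → rounds to 7 h 6 min
Total credited: 26 h 36 min.

26.60 hours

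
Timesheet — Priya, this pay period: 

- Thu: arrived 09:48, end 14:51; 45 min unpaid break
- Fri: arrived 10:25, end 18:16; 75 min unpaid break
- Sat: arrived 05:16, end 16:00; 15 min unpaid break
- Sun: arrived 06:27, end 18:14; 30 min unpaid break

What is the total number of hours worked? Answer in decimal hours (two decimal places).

32.67 hours

Thu: 09:48–14:51 = 5 h 3 min; less 45 min break → 4 h 18 min
Fri: 10:25–18:16 = 7 h 51 min; less 75 min break → 6 h 36 min
Sat: 05:16–16:00 = 10 h 44 min; less 15 min break → 10 h 29 min
Sun: 06:27–18:14 = 11 h 47 min; less 30 min break → 11 h 17 min
Total: 4 h 18 min + 6 h 36 min + 10 h 29 min + 11 h 17 min = 32 h 40 min.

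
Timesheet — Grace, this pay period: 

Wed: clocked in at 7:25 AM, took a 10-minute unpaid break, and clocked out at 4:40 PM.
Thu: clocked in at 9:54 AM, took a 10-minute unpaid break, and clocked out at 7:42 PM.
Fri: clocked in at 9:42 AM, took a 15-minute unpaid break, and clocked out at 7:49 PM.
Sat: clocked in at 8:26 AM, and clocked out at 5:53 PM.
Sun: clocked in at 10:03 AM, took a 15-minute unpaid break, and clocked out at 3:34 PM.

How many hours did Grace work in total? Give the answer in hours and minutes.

43 h 18 min

Wed: 7:25 AM–4:40 PM = 9 h 15 min; less 10 min break → 9 h 5 min
Thu: 9:54 AM–7:42 PM = 9 h 48 min; less 10 min break → 9 h 38 min
Fri: 9:42 AM–7:49 PM = 10 h 7 min; less 15 min break → 9 h 52 min
Sat: 8:26 AM–5:53 PM = 9 h 27 min
Sun: 10:03 AM–3:34 PM = 5 h 31 min; less 15 min break → 5 h 16 min
Total: 9 h 5 min + 9 h 38 min + 9 h 52 min + 9 h 27 min + 5 h 16 min = 43 h 18 min.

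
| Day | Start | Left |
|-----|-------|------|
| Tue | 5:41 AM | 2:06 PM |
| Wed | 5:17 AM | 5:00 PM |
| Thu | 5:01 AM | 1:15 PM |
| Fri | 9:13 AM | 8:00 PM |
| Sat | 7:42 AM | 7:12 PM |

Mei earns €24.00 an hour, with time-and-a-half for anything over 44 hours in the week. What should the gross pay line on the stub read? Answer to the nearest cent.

€1295.40

Tue: 5:41 AM–2:06 PM = 8 h 25 min
Wed: 5:17 AM–5:00 PM = 11 h 43 min
Thu: 5:01 AM–1:15 PM = 8 h 14 min
Fri: 9:13 AM–8:00 PM = 10 h 47 min
Sat: 7:42 AM–7:12 PM = 11 h 30 min
Total worked: 50 h 39 min = 3039 min.
Regular 44 h 0 min = 2640 min at €24.00/h; overtime 6 h 39 min = 399 min at €36.00/h.
Pay = (2640 × €24.00 + 399 × €36.00) ÷ 60 = €1295.40.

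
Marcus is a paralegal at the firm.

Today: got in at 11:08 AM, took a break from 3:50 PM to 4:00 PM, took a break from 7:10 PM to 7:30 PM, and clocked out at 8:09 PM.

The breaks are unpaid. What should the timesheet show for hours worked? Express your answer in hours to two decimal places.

Today: 11:08 AM–8:09 PM = 9 h 1 min; less 30 min break → 8 h 31 min

8.52 hours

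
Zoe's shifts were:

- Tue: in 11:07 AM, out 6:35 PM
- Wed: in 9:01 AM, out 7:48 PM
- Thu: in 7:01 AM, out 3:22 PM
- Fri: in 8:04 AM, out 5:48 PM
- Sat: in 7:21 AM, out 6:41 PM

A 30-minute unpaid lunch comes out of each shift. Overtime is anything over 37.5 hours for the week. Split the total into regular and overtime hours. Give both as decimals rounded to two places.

Tue: 11:07 AM–6:35 PM = 7 h 28 min; less 30 min break → 6 h 58 min
Wed: 9:01 AM–7:48 PM = 10 h 47 min; less 30 min break → 10 h 17 min
Thu: 7:01 AM–3:22 PM = 8 h 21 min; less 30 min break → 7 h 51 min
Fri: 8:04 AM–5:48 PM = 9 h 44 min; less 30 min break → 9 h 14 min
Sat: 7:21 AM–6:41 PM = 11 h 20 min; less 30 min break → 10 h 50 min
Total worked: 45 h 10 min = 45.17 h.
Threshold 37.5 h → overtime 7 h 40 min, regular 37 h 30 min.

Regular 37.50 hours, overtime 7.67 hours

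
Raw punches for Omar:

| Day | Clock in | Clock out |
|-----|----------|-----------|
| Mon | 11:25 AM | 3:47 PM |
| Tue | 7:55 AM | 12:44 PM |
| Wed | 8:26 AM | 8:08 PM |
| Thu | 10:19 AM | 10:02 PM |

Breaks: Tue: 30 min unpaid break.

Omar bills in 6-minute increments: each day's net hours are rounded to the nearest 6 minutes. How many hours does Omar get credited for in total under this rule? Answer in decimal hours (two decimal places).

32.10 hours

Mon: 11:25 AM–3:47 PM = 4 h 22 min → rounds to 4 h 24 min
Tue: 7:55 AM–12:44 PM = 4 h 49 min − 30 min = 4 h 19 min → rounds to 4 h 18 min
Wed: 8:26 AM–8:08 PM = 11 h 42 min → rounds to 11 h 42 min
Thu: 10:19 AM–10:02 PM = 11 h 43 min → rounds to 11 h 42 min
Total credited: 32 h 6 min.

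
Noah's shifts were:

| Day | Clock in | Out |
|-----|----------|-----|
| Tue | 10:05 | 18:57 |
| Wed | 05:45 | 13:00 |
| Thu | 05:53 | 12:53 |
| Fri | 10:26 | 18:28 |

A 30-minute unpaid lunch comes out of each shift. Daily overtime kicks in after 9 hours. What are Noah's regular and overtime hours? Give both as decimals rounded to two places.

Tue: 10:05–18:57 = 8 h 52 min; less 30 min break → 8 h 22 min
Wed: 05:45–13:00 = 7 h 15 min; less 30 min break → 6 h 45 min
Thu: 05:53–12:53 = 7 h 0 min; less 30 min break → 6 h 30 min
Fri: 10:26–18:28 = 8 h 2 min; less 30 min break → 7 h 32 min
Tue reg 8 h 22 min / OT 0 h 0 min; Wed reg 6 h 45 min / OT 0 h 0 min; Thu reg 6 h 30 min / OT 0 h 0 min; Fri reg 7 h 32 min / OT 0 h 0 min.
Totals: regular 29 h 9 min, overtime 0 h 0 min.

Regular 29.15 hours, overtime 0.00 hours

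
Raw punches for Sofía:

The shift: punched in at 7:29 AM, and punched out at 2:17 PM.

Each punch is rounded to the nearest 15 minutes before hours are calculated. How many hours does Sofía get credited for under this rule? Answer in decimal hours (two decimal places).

6.75 hours

The shift: in 7:29 AM→7:30 AM, out 2:17 PM→2:15 PM; 6 h 45 min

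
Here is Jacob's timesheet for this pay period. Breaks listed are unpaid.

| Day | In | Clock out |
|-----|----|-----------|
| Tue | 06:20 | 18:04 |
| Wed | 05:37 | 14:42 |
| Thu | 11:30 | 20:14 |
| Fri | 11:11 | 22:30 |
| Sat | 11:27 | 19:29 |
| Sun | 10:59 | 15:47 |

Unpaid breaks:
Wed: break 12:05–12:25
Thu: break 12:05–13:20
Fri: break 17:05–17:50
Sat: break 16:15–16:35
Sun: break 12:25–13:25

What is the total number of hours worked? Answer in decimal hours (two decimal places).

Tue: 06:20–18:04 = 11 h 44 min
Wed: 05:37–14:42 = 9 h 5 min; less 20 min break → 8 h 45 min
Thu: 11:30–20:14 = 8 h 44 min; less 75 min break → 7 h 29 min
Fri: 11:11–22:30 = 11 h 19 min; less 45 min break → 10 h 34 min
Sat: 11:27–19:29 = 8 h 2 min; less 20 min break → 7 h 42 min
Sun: 10:59–15:47 = 4 h 48 min; less 60 min break → 3 h 48 min
Total: 11 h 44 min + 8 h 45 min + 7 h 29 min + 10 h 34 min + 7 h 42 min + 3 h 48 min = 50 h 2 min.

50.03 hours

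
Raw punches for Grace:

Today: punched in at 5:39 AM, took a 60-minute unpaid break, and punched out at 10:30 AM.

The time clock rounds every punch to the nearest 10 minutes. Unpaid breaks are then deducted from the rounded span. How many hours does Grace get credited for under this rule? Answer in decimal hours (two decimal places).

Today: in 5:39 AM→5:40 AM, out 10:30 AM→10:30 AM; 4 h 50 min − 60 min = 3 h 50 min

3.83 hours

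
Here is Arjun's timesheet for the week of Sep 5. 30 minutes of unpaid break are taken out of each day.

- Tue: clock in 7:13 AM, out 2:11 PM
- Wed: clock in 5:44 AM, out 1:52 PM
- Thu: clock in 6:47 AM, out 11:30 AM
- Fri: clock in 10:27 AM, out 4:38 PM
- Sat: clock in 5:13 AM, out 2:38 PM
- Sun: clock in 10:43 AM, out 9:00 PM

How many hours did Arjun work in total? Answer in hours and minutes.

Tue: 7:13 AM–2:11 PM = 6 h 58 min; less 30 min break → 6 h 28 min
Wed: 5:44 AM–1:52 PM = 8 h 8 min; less 30 min break → 7 h 38 min
Thu: 6:47 AM–11:30 AM = 4 h 43 min; less 30 min break → 4 h 13 min
Fri: 10:27 AM–4:38 PM = 6 h 11 min; less 30 min break → 5 h 41 min
Sat: 5:13 AM–2:38 PM = 9 h 25 min; less 30 min break → 8 h 55 min
Sun: 10:43 AM–9:00 PM = 10 h 17 min; less 30 min break → 9 h 47 min
Total: 6 h 28 min + 7 h 38 min + 4 h 13 min + 5 h 41 min + 8 h 55 min + 9 h 47 min = 42 h 42 min.

42 h 42 min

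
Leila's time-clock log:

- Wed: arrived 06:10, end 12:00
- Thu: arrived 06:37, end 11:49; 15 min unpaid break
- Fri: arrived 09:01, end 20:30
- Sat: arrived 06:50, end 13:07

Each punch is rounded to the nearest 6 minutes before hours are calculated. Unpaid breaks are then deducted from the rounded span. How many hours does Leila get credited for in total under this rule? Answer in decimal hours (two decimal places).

28.55 hours

Wed: in 06:10→06:12, out 12:00→12:00; 5 h 48 min
Thu: in 06:37→06:36, out 11:49→11:48; 5 h 12 min − 15 min = 4 h 57 min
Fri: in 09:01→09:00, out 20:30→20:30; 11 h 30 min
Sat: in 06:50→06:48, out 13:07→13:06; 6 h 18 min
Total credited: 28 h 33 min.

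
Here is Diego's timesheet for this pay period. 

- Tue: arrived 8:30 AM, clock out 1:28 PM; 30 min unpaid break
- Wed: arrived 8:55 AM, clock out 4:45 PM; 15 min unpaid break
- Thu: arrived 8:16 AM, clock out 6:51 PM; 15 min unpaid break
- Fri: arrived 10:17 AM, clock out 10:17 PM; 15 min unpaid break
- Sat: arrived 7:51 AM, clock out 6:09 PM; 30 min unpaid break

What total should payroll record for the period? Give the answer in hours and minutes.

43 h 56 min

Tue: 8:30 AM–1:28 PM = 4 h 58 min; less 30 min break → 4 h 28 min
Wed: 8:55 AM–4:45 PM = 7 h 50 min; less 15 min break → 7 h 35 min
Thu: 8:16 AM–6:51 PM = 10 h 35 min; less 15 min break → 10 h 20 min
Fri: 10:17 AM–10:17 PM = 12 h 0 min; less 15 min break → 11 h 45 min
Sat: 7:51 AM–6:09 PM = 10 h 18 min; less 30 min break → 9 h 48 min
Total: 4 h 28 min + 7 h 35 min + 10 h 20 min + 11 h 45 min + 9 h 48 min = 43 h 56 min.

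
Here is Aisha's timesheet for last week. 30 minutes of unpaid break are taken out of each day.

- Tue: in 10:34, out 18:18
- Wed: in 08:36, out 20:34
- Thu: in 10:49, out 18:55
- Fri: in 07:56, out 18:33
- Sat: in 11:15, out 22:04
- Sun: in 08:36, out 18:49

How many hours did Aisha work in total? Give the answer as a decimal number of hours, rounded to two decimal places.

56.45 hours

Tue: 10:34–18:18 = 7 h 44 min; less 30 min break → 7 h 14 min
Wed: 08:36–20:34 = 11 h 58 min; less 30 min break → 11 h 28 min
Thu: 10:49–18:55 = 8 h 6 min; less 30 min break → 7 h 36 min
Fri: 07:56–18:33 = 10 h 37 min; less 30 min break → 10 h 7 min
Sat: 11:15–22:04 = 10 h 49 min; less 30 min break → 10 h 19 min
Sun: 08:36–18:49 = 10 h 13 min; less 30 min break → 9 h 43 min
Total: 7 h 14 min + 11 h 28 min + 7 h 36 min + 10 h 7 min + 10 h 19 min + 9 h 43 min = 56 h 27 min.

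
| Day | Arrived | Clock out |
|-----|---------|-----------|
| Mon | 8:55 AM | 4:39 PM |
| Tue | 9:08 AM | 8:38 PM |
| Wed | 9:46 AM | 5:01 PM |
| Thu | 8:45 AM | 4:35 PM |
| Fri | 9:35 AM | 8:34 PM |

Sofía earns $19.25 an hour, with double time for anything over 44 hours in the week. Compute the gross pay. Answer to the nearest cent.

Mon: 8:55 AM–4:39 PM = 7 h 44 min
Tue: 9:08 AM–8:38 PM = 11 h 30 min
Wed: 9:46 AM–5:01 PM = 7 h 15 min
Thu: 8:45 AM–4:35 PM = 7 h 50 min
Fri: 9:35 AM–8:34 PM = 10 h 59 min
Total worked: 45 h 18 min = 2718 min.
Regular 44 h 0 min = 2640 min at $19.25/h; overtime 1 h 18 min = 78 min at $38.50/h.
Pay = (2640 × $19.25 + 78 × $38.50) ÷ 60 = $897.05.

$897.05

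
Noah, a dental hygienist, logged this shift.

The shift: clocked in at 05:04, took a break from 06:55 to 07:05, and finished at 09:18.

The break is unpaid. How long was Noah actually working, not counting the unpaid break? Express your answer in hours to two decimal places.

The shift: 05:04–09:18 = 4 h 14 min; less 10 min break → 4 h 4 min

4.07 hours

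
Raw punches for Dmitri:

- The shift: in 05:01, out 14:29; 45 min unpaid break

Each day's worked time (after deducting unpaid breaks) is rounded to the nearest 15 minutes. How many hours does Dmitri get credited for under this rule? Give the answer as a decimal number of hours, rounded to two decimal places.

The shift: 05:01–14:29 = 9 h 28 min − 45 min = 8 h 43 min → rounds to 8 h 45 min

8.75 hours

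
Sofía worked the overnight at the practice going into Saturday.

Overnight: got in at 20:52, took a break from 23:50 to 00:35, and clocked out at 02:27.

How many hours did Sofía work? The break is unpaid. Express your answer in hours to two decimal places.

4.83 hours

Overnight: 20:52 → midnight = 3 h 8 min; midnight → 02:27 = 2 h 27 min; span 5 h 35 min; less 45 min break → 4 h 50 min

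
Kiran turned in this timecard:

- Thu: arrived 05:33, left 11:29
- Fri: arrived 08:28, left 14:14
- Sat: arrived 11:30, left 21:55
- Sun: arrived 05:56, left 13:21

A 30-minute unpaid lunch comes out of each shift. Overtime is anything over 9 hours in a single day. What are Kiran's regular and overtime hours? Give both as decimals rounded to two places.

Thu: 05:33–11:29 = 5 h 56 min; less 30 min break → 5 h 26 min
Fri: 08:28–14:14 = 5 h 46 min; less 30 min break → 5 h 16 min
Sat: 11:30–21:55 = 10 h 25 min; less 30 min break → 9 h 55 min
Sun: 05:56–13:21 = 7 h 25 min; less 30 min break → 6 h 55 min
Thu reg 5 h 26 min / OT 0 h 0 min; Fri reg 5 h 16 min / OT 0 h 0 min; Sat reg 9 h 0 min / OT 0 h 55 min; Sun reg 6 h 55 min / OT 0 h 0 min.
Totals: regular 26 h 37 min, overtime 0 h 55 min.

Regular 26.62 hours, overtime 0.92 hours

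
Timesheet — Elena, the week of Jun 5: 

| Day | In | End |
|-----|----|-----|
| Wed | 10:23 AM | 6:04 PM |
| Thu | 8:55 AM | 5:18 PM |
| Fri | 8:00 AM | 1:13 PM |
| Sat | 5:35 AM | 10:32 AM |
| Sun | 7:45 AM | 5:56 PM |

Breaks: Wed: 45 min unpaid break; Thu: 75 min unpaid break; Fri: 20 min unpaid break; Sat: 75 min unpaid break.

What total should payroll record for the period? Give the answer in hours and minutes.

32 h 50 min

Wed: 10:23 AM–6:04 PM = 7 h 41 min; less 45 min break → 6 h 56 min
Thu: 8:55 AM–5:18 PM = 8 h 23 min; less 75 min break → 7 h 8 min
Fri: 8:00 AM–1:13 PM = 5 h 13 min; less 20 min break → 4 h 53 min
Sat: 5:35 AM–10:32 AM = 4 h 57 min; less 75 min break → 3 h 42 min
Sun: 7:45 AM–5:56 PM = 10 h 11 min
Total: 6 h 56 min + 7 h 8 min + 4 h 53 min + 3 h 42 min + 10 h 11 min = 32 h 50 min.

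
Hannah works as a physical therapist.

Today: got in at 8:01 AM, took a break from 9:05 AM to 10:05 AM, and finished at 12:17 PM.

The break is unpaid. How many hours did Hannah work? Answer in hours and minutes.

Today: 8:01 AM–12:17 PM = 4 h 16 min; less 60 min break → 3 h 16 min

3 h 16 min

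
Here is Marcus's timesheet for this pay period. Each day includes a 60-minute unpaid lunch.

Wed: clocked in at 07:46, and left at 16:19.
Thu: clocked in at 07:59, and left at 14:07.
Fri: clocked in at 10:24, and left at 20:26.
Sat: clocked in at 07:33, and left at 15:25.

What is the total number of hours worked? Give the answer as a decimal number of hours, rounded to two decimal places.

Wed: 07:46–16:19 = 8 h 33 min; less 60 min break → 7 h 33 min
Thu: 07:59–14:07 = 6 h 8 min; less 60 min break → 5 h 8 min
Fri: 10:24–20:26 = 10 h 2 min; less 60 min break → 9 h 2 min
Sat: 07:33–15:25 = 7 h 52 min; less 60 min break → 6 h 52 min
Total: 7 h 33 min + 5 h 8 min + 9 h 2 min + 6 h 52 min = 28 h 35 min.

28.58 hours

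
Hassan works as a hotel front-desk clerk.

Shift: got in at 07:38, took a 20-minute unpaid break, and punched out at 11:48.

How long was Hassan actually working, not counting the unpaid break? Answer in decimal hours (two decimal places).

3.83 hours

Shift: 07:38–11:48 = 4 h 10 min; less 20 min break → 3 h 50 min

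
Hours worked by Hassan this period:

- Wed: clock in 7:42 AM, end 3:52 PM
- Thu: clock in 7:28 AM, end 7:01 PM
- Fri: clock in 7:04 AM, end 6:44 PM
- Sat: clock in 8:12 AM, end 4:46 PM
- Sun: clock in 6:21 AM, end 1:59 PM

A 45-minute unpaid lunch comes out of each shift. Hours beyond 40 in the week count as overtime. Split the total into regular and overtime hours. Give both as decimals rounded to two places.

Regular 40.00 hours, overtime 3.83 hours

Wed: 7:42 AM–3:52 PM = 8 h 10 min; less 45 min break → 7 h 25 min
Thu: 7:28 AM–7:01 PM = 11 h 33 min; less 45 min break → 10 h 48 min
Fri: 7:04 AM–6:44 PM = 11 h 40 min; less 45 min break → 10 h 55 min
Sat: 8:12 AM–4:46 PM = 8 h 34 min; less 45 min break → 7 h 49 min
Sun: 6:21 AM–1:59 PM = 7 h 38 min; less 45 min break → 6 h 53 min
Total worked: 43 h 50 min = 43.83 h.
Threshold 40 h → overtime 3 h 50 min, regular 40 h 0 min.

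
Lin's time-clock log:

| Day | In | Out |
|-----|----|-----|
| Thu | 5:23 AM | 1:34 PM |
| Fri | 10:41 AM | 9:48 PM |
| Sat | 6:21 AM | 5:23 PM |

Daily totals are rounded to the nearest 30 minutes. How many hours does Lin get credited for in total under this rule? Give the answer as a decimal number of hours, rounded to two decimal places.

30.00 hours

Thu: 5:23 AM–1:34 PM = 8 h 11 min → rounds to 8 h 0 min
Fri: 10:41 AM–9:48 PM = 11 h 7 min → rounds to 11 h 0 min
Sat: 6:21 AM–5:23 PM = 11 h 2 min → rounds to 11 h 0 min
Total credited: 30 h 0 min.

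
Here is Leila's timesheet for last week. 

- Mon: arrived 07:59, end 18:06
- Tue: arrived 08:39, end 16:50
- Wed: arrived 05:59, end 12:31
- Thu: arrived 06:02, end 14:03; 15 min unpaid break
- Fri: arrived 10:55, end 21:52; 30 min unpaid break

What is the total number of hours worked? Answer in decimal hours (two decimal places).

Mon: 07:59–18:06 = 10 h 7 min
Tue: 08:39–16:50 = 8 h 11 min
Wed: 05:59–12:31 = 6 h 32 min
Thu: 06:02–14:03 = 8 h 1 min; less 15 min break → 7 h 46 min
Fri: 10:55–21:52 = 10 h 57 min; less 30 min break → 10 h 27 min
Total: 10 h 7 min + 8 h 11 min + 6 h 32 min + 7 h 46 min + 10 h 27 min = 43 h 3 min.

43.05 hours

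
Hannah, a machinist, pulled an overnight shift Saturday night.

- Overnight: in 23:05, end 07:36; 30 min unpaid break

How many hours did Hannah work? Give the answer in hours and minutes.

Overnight: 23:05 → midnight = 0 h 55 min; midnight → 07:36 = 7 h 36 min; span 8 h 31 min; less 30 min break → 8 h 1 min

8 h 1 min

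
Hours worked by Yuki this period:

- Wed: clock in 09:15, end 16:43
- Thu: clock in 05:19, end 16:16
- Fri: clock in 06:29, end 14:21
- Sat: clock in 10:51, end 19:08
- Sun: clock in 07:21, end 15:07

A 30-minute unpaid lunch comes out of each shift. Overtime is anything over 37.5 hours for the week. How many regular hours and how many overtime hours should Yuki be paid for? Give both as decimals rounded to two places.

Wed: 09:15–16:43 = 7 h 28 min; less 30 min break → 6 h 58 min
Thu: 05:19–16:16 = 10 h 57 min; less 30 min break → 10 h 27 min
Fri: 06:29–14:21 = 7 h 52 min; less 30 min break → 7 h 22 min
Sat: 10:51–19:08 = 8 h 17 min; less 30 min break → 7 h 47 min
Sun: 07:21–15:07 = 7 h 46 min; less 30 min break → 7 h 16 min
Total worked: 39 h 50 min = 39.83 h.
Threshold 37.5 h → overtime 2 h 20 min, regular 37 h 30 min.

Regular 37.50 hours, overtime 2.33 hours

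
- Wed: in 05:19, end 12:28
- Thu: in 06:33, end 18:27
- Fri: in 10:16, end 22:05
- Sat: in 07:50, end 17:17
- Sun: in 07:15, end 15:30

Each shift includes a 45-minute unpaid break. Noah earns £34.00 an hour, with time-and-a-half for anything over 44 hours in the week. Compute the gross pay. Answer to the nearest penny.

Wed: 05:19–12:28 = 7 h 9 min; less 45 min break → 6 h 24 min
Thu: 06:33–18:27 = 11 h 54 min; less 45 min break → 11 h 9 min
Fri: 10:16–22:05 = 11 h 49 min; less 45 min break → 11 h 4 min
Sat: 07:50–17:17 = 9 h 27 min; less 45 min break → 8 h 42 min
Sun: 07:15–15:30 = 8 h 15 min; less 45 min break → 7 h 30 min
Total worked: 44 h 49 min = 2689 min.
Regular 44 h 0 min = 2640 min at £34.00/h; overtime 0 h 49 min = 49 min at £51.00/h.
Pay = (2640 × £34.00 + 49 × £51.00) ÷ 60 = £1537.65.

£1537.65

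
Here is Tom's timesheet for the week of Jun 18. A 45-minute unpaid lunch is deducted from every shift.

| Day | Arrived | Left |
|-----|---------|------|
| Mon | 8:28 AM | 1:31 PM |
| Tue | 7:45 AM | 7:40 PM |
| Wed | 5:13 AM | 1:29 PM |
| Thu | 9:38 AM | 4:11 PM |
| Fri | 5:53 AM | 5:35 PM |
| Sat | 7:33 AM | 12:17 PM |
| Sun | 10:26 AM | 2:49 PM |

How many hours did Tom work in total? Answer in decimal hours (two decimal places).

Mon: 8:28 AM–1:31 PM = 5 h 3 min; less 45 min break → 4 h 18 min
Tue: 7:45 AM–7:40 PM = 11 h 55 min; less 45 min break → 11 h 10 min
Wed: 5:13 AM–1:29 PM = 8 h 16 min; less 45 min break → 7 h 31 min
Thu: 9:38 AM–4:11 PM = 6 h 33 min; less 45 min break → 5 h 48 min
Fri: 5:53 AM–5:35 PM = 11 h 42 min; less 45 min break → 10 h 57 min
Sat: 7:33 AM–12:17 PM = 4 h 44 min; less 45 min break → 3 h 59 min
Sun: 10:26 AM–2:49 PM = 4 h 23 min; less 45 min break → 3 h 38 min
Total: 4 h 18 min + 11 h 10 min + 7 h 31 min + 5 h 48 min + 10 h 57 min + 3 h 59 min + 3 h 38 min = 47 h 21 min.

47.35 hours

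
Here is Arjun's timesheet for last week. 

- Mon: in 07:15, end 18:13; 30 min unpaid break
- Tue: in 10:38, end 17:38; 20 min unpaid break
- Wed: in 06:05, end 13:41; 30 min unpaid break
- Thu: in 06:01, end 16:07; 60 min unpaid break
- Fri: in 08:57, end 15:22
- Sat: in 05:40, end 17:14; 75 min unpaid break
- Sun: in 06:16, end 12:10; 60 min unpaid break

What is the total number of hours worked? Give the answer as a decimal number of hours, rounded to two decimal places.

Mon: 07:15–18:13 = 10 h 58 min; less 30 min break → 10 h 28 min
Tue: 10:38–17:38 = 7 h 0 min; less 20 min break → 6 h 40 min
Wed: 06:05–13:41 = 7 h 36 min; less 30 min break → 7 h 6 min
Thu: 06:01–16:07 = 10 h 6 min; less 60 min break → 9 h 6 min
Fri: 08:57–15:22 = 6 h 25 min
Sat: 05:40–17:14 = 11 h 34 min; less 75 min break → 10 h 19 min
Sun: 06:16–12:10 = 5 h 54 min; less 60 min break → 4 h 54 min
Total: 10 h 28 min + 6 h 40 min + 7 h 6 min + 9 h 6 min + 6 h 25 min + 10 h 19 min + 4 h 54 min = 54 h 58 min.

54.97 hours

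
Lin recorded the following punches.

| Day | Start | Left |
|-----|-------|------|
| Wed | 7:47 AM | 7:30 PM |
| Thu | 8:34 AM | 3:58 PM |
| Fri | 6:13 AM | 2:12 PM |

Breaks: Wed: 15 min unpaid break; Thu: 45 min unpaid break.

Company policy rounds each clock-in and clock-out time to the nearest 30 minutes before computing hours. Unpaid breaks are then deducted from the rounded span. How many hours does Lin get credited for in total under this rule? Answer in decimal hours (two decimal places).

Wed: in 7:47 AM→8:00 AM, out 7:30 PM→7:30 PM; 11 h 30 min − 15 min = 11 h 15 min
Thu: in 8:34 AM→8:30 AM, out 3:58 PM→4:00 PM; 7 h 30 min − 45 min = 6 h 45 min
Fri: in 6:13 AM→6:00 AM, out 2:12 PM→2:00 PM; 8 h 0 min
Total credited: 26 h 0 min.

26.00 hours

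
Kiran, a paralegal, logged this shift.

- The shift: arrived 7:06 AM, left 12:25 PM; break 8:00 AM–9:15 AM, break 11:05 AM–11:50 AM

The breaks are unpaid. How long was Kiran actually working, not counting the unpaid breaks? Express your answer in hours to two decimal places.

The shift: 7:06 AM–12:25 PM = 5 h 19 min; less 120 min break → 3 h 19 min

3.32 hours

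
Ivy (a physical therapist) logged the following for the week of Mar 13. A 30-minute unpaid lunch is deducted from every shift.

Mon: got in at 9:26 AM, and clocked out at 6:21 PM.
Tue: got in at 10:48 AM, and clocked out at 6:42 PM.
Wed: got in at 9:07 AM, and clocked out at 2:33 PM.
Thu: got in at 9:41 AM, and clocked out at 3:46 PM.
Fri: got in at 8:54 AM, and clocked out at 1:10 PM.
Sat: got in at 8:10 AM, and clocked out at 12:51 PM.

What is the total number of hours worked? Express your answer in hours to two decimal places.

Mon: 9:26 AM–6:21 PM = 8 h 55 min; less 30 min break → 8 h 25 min
Tue: 10:48 AM–6:42 PM = 7 h 54 min; less 30 min break → 7 h 24 min
Wed: 9:07 AM–2:33 PM = 5 h 26 min; less 30 min break → 4 h 56 min
Thu: 9:41 AM–3:46 PM = 6 h 5 min; less 30 min break → 5 h 35 min
Fri: 8:54 AM–1:10 PM = 4 h 16 min; less 30 min break → 3 h 46 min
Sat: 8:10 AM–12:51 PM = 4 h 41 min; less 30 min break → 4 h 11 min
Total: 8 h 25 min + 7 h 24 min + 4 h 56 min + 5 h 35 min + 3 h 46 min + 4 h 11 min = 34 h 17 min.

34.28 hours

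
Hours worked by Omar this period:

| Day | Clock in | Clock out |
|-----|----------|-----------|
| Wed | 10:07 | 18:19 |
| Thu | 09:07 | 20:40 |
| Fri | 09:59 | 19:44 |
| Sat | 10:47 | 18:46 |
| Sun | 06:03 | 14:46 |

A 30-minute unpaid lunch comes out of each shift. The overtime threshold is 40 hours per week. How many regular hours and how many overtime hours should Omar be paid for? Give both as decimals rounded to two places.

Regular 40.00 hours, overtime 3.70 hours

Wed: 10:07–18:19 = 8 h 12 min; less 30 min break → 7 h 42 min
Thu: 09:07–20:40 = 11 h 33 min; less 30 min break → 11 h 3 min
Fri: 09:59–19:44 = 9 h 45 min; less 30 min break → 9 h 15 min
Sat: 10:47–18:46 = 7 h 59 min; less 30 min break → 7 h 29 min
Sun: 06:03–14:46 = 8 h 43 min; less 30 min break → 8 h 13 min
Total worked: 43 h 42 min = 43.70 h.
Threshold 40 h → overtime 3 h 42 min, regular 40 h 0 min.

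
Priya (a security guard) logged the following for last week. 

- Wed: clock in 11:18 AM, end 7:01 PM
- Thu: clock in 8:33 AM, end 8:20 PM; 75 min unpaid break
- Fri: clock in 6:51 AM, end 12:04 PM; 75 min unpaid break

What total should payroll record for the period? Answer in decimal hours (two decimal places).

22.22 hours

Wed: 11:18 AM–7:01 PM = 7 h 43 min
Thu: 8:33 AM–8:20 PM = 11 h 47 min; less 75 min break → 10 h 32 min
Fri: 6:51 AM–12:04 PM = 5 h 13 min; less 75 min break → 3 h 58 min
Total: 7 h 43 min + 10 h 32 min + 3 h 58 min = 22 h 13 min.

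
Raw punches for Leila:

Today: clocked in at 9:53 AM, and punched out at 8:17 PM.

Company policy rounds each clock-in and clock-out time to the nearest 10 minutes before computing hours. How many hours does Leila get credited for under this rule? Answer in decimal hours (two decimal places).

10.50 hours

Today: in 9:53 AM→9:50 AM, out 8:17 PM→8:20 PM; 10 h 30 min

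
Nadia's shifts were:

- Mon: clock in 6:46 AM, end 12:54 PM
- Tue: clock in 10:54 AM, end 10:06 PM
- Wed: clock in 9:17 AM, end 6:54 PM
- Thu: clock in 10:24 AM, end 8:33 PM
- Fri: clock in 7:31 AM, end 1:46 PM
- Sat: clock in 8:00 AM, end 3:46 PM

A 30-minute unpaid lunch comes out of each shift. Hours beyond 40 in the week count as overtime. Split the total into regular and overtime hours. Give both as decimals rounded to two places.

Regular 40.00 hours, overtime 8.12 hours

Mon: 6:46 AM–12:54 PM = 6 h 8 min; less 30 min break → 5 h 38 min
Tue: 10:54 AM–10:06 PM = 11 h 12 min; less 30 min break → 10 h 42 min
Wed: 9:17 AM–6:54 PM = 9 h 37 min; less 30 min break → 9 h 7 min
Thu: 10:24 AM–8:33 PM = 10 h 9 min; less 30 min break → 9 h 39 min
Fri: 7:31 AM–1:46 PM = 6 h 15 min; less 30 min break → 5 h 45 min
Sat: 8:00 AM–3:46 PM = 7 h 46 min; less 30 min break → 7 h 16 min
Total worked: 48 h 7 min = 48.12 h.
Threshold 40 h → overtime 8 h 7 min, regular 40 h 0 min.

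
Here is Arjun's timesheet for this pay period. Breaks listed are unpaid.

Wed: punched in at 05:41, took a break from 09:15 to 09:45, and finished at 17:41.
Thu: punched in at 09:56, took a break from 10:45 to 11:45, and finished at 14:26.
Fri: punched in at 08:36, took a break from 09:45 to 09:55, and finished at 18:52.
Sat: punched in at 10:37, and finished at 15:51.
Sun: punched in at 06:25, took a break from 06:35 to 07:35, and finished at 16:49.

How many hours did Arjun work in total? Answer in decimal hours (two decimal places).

Wed: 05:41–17:41 = 12 h 0 min; less 30 min break → 11 h 30 min
Thu: 09:56–14:26 = 4 h 30 min; less 60 min break → 3 h 30 min
Fri: 08:36–18:52 = 10 h 16 min; less 10 min break → 10 h 6 min
Sat: 10:37–15:51 = 5 h 14 min
Sun: 06:25–16:49 = 10 h 24 min; less 60 min break → 9 h 24 min
Total: 11 h 30 min + 3 h 30 min + 10 h 6 min + 5 h 14 min + 9 h 24 min = 39 h 44 min.

39.73 hours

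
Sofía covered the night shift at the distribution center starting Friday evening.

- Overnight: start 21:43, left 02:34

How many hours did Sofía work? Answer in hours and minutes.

4 h 51 min

Overnight: 21:43 → midnight = 2 h 17 min; midnight → 02:34 = 2 h 34 min; span 4 h 51 min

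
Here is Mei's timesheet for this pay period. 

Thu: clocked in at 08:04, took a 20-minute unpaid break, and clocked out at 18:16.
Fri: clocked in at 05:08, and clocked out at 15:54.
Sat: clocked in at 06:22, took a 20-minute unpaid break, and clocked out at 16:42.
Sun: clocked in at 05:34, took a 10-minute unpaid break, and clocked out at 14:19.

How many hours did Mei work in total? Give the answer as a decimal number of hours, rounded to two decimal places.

39.22 hours

Thu: 08:04–18:16 = 10 h 12 min; less 20 min break → 9 h 52 min
Fri: 05:08–15:54 = 10 h 46 min
Sat: 06:22–16:42 = 10 h 20 min; less 20 min break → 10 h 0 min
Sun: 05:34–14:19 = 8 h 45 min; less 10 min break → 8 h 35 min
Total: 9 h 52 min + 10 h 46 min + 10 h 0 min + 8 h 35 min = 39 h 13 min.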